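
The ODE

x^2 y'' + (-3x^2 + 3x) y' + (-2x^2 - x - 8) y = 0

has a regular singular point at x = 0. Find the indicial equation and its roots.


Divide by x^2 to reach normal form y'' + P_1(x) y' + P_2(x) y = 0 with P_1(x) = -3 + 3/x and P_2(x) = -2 - 1/x - 8/x^2.
x = 0 is a singular point because the y'-coefficient -3 + 3/x has a pole at x = 0 and the y-coefficient -2 - 1/x - 8/x^2 has a pole at x = 0.
It is a regular singular point because x P_1(x) = p(x) = 3 - 3x and x^2 P_2(x) = q(x) = -2x^2 - x - 8 are polynomials, hence analytic at x = 0.
p(0) = 3,  q(0) = -8.
Indicial equation: r(r-1) + p(0) r + q(0) = 0, i.e. r^2 + (p(0) - 1) r + q(0) = 0, i.e. r^2 + 2 r - 8 = 0.
Discriminant: (2)^2 - 4(-8) = 36, so r = (-2 ± 6)/2.
Solving: r_1 = 2, r_2 = -4.

indicial: r^2 + 2 r - 8 = 0; roots r_1 = 2, r_2 = -4


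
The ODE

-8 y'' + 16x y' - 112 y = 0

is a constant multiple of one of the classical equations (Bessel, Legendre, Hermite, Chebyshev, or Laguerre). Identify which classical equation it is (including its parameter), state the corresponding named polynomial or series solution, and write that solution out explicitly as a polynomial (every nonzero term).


All three coefficients share the factor -8; dividing through by -8 gives  y'' - 2x y' + 14 y = 0.
This matches the Hermite equation y'' - 2x y' + 2n y = 0 with 2n = 14, so n = 7; the polynomial solution is H_7(x).
With y = sum_k a_k x^k, matching x^k gives (k+2)(k+1) a_{k+2} = 2(k - n) a_k = 2(k - 7) a_k. The right side vanishes at k = 7, so the series with the parity of 7 terminates at degree 7.
Standard normalization: leading coefficient of H_n is 2^n, so a_7 = 2^7 = 128. Work downward with a_k = (k+1)(k+2) a_{k+2} / (2(k - n)):
  a_5 = (6)(7)(128) / (2(5 - 7)) = 5376/(-4) = -1344
  a_3 = (4)(5)(-1344) / (2(3 - 7)) = -26880/(-8) = 3360
  a_1 = (2)(3)(3360) / (2(1 - 7)) = 20160/(-12) = -1680
Hence H_7(x) = 128 x^7 - 1344 x^5 + 3360 x^3 - 1680 x.

H_7(x); series = 128 x^7 - 1344 x^5 + 3360 x^3 - 1680 x


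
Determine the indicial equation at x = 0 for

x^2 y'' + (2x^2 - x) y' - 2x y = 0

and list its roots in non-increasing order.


Divide by x^2 to reach normal form y'' + P_1(x) y' + P_2(x) y = 0 with P_1(x) = 2 - 1/x and P_2(x) = -2/x.
x = 0 is a singular point because the y'-coefficient 2 - 1/x has a pole at x = 0 and the y-coefficient -2/x has a pole at x = 0.
It is a regular singular point because x P_1(x) = p(x) = 2x - 1 and x^2 P_2(x) = q(x) = -2x are polynomials, hence analytic at x = 0.
p(0) = -1,  q(0) = 0.
Indicial equation: r(r-1) + p(0) r + q(0) = 0, i.e. r^2 + (p(0) - 1) r + q(0) = 0, i.e. r^2 - 2 r = 0.
Discriminant: (-2)^2 - 4(0) = 4, so r = (2 ± 2)/2.
Solving: r_1 = 2, r_2 = 0.

indicial: r^2 - 2 r = 0; roots r_1 = 2, r_2 = 0


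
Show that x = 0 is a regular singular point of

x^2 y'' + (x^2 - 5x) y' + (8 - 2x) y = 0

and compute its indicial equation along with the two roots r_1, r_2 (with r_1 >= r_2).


Divide by x^2 to reach normal form y'' + P_1(x) y' + P_2(x) y = 0 with P_1(x) = 1 - 5/x and P_2(x) = -2/x + 8/x^2.
x = 0 is a singular point because the y'-coefficient 1 - 5/x has a pole at x = 0 and the y-coefficient -2/x + 8/x^2 has a pole at x = 0.
It is a regular singular point because x P_1(x) = p(x) = x - 5 and x^2 P_2(x) = q(x) = 8 - 2x are polynomials, hence analytic at x = 0.
p(0) = -5,  q(0) = 8.
Indicial equation: r(r-1) + p(0) r + q(0) = 0, i.e. r^2 + (p(0) - 1) r + q(0) = 0, i.e. r^2 - 6 r + 8 = 0.
Discriminant: (-6)^2 - 4(8) = 4, so r = (6 ± 2)/2.
Solving: r_1 = 4, r_2 = 2.

indicial: r^2 - 6 r + 8 = 0; roots r_1 = 4, r_2 = 2


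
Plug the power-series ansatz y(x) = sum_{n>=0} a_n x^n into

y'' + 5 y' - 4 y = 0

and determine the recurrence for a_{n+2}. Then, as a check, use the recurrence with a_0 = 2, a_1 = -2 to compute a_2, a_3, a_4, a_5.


Substitute y = sum_n a_n x^n.
y''(x) has coefficient (n+2)(n+1) a_{n+2} at x^n;
5 y'(x) has coefficient 5 (n+1) a_{n+1} at x^n;
-4 y(x) has coefficient -4 a_n at x^n.
Matching x^n: (n+2)(n+1) a_{n+2} + 5 (n+1) a_{n+1} - 4 a_n = 0.
Thus a_{n+2} = [-5 (n+1) a_{n+1} + 4 a_n] / ((n+1)(n+2)).

Check with a_0 = 2, a_1 = -2 (apply the recurrence for n = 0, 1, 2, 3): a_0 = 2, a_1 = -2, a_2 = 9, a_3 = -49/3, a_4 = 281/12, a_5 = -1601/60.

a_(n+2) = [-5 (n+1) a_(n+1) + 4 a_n] / ((n+1)(n+2)); check: a_0 = 2, a_1 = -2, a_2 = 9, a_3 = -49/3, a_4 = 281/12, a_5 = -1601/60


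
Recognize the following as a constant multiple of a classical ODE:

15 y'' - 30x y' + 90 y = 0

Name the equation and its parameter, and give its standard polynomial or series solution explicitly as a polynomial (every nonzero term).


All three coefficients share the factor 15; dividing through by 15 gives  y'' - 2x y' + 6 y = 0.
This matches the Hermite equation y'' - 2x y' + 2n y = 0 with 2n = 6, so n = 3; the polynomial solution is H_3(x).
With y = sum_k a_k x^k, matching x^k gives (k+2)(k+1) a_{k+2} = 2(k - n) a_k = 2(k - 3) a_k. The right side vanishes at k = 3, so the series with the parity of 3 terminates at degree 3.
Standard normalization: leading coefficient of H_n is 2^n, so a_3 = 2^3 = 8. Work downward with a_k = (k+1)(k+2) a_{k+2} / (2(k - n)):
  a_1 = (2)(3)(8) / (2(1 - 3)) = 48/(-4) = -12
Hence H_3(x) = 8 x^3 - 12 x.

H_3(x); series = 8 x^3 - 12 x


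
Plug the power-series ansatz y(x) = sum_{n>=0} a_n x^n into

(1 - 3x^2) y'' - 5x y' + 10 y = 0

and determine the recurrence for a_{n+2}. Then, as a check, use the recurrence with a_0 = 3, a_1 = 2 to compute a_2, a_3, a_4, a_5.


Substitute y = sum_n a_n x^n.
(1 - 3 x^2) y'' contributes (n+2)(n+1) a_{n+2} - 3 n(n-1) a_n at x^n.
-5 x y'(x) contributes -5 n a_n at x^n.
10 y(x) contributes 10 a_n at x^n.
Matching x^n: (n+2)(n+1) a_{n+2} + (-3 n(n-1) - 5 n + 10) a_n = 0.
Thus a_{n+2} = (3 n(n-1) + 5 n - 10) / ((n+1)(n+2)) * a_n.

Check with a_0 = 3, a_1 = 2 (apply the recurrence for n = 0, 1, 2, 3): a_0 = 3, a_1 = 2, a_2 = -15, a_3 = -5/3, a_4 = -15/2, a_5 = -23/12.

a_(n+2) = (3 n(n-1) + 5 n - 10) / ((n+1)(n+2)) * a_n; check: a_0 = 3, a_1 = 2, a_2 = -15, a_3 = -5/3, a_4 = -15/2, a_5 = -23/12


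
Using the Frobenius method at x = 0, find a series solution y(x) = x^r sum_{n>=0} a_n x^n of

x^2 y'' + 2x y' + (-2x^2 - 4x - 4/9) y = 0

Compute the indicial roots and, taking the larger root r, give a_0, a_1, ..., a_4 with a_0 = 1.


Write in Frobenius form y'' + (p(x)/x) y' + (q(x)/x^2) y = 0:
  p(x) = 2,  q(x) = -2x^2 - 4x - 4/9.
Indicial equation: r(r-1) + (2) r + (-4/9) = 0 -> roots r_1 = 1/3, r_2 = -4/3.
Take r = r_1 = 1/3. Let y(x) = x^r sum_{n>=0} a_n x^n with a_0 = 1.
Substitute y = x^r sum a_n x^n and match x^{r+n}. The recurrence is
  D(n) a_n - 4 a_{n-1} - 2 a_{n-2} = 0,  where D(n) = (r+n)(r+n-1) + (2)(r+n) + (-4/9).
  a_n = [4 a_{n-1} + 2 a_{n-2}] / D(n).
Since the indicial polynomial factors as (r - r_1)(r - r_2), D(n) = (r_1 + n - r_1)(r_1 + n - r_2) = n(n + 5/3).
Evaluating step by step (a_0 = 1):
  n = 1: D(1) = 1(1 + 5/3) = 8/3; numerator = 4(1) = 4; a_1 = (4)/(8/3) = 3/2
  n = 2: D(2) = 2(2 + 5/3) = 22/3; numerator = 4(3/2) + 2(1) = 8; a_2 = (8)/(22/3) = 12/11
  n = 3: D(3) = 3(3 + 5/3) = 14; numerator = 4(12/11) + 2(3/2) = 81/11; a_3 = (81/11)/(14) = 81/154
  n = 4: D(4) = 4(4 + 5/3) = 68/3; numerator = 4(81/154) + 2(12/11) = 30/7; a_4 = (30/7)/(68/3) = 45/238

r = 1/3; a_0 = 1; a_1 = 3/2; a_2 = 12/11; a_3 = 81/154; a_4 = 45/238


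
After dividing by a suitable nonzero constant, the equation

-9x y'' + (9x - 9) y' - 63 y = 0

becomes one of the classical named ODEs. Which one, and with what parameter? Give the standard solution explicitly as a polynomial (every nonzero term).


All three coefficients share the factor -9; dividing through by -9 gives  x y'' + (1 - x) y' + 7 y = 0.
This matches the Laguerre equation x y'' + (1 - x) y' + n y = 0 with n = 7; the polynomial solution is L_7(x).
With y = sum_k a_k x^k, matching x^k gives (k+1)k a_{k+1} + (k+1) a_{k+1} - k a_k + n a_k = 0, i.e. (k+1)^2 a_{k+1} = (k - n) a_k = (k - 7) a_k. The right side vanishes at k = 7, so the series terminates at degree 7.
Standard normalization L_n(0) = 1 gives a_0 = 1. Work upward with a_{k+1} = (k - 7) a_k / (k+1)^2:
  a_1 = (0 - 7)(1) / 1^2 = -7/1 = -7
  a_2 = (1 - 7)(-7) / 2^2 = 42/4 = 21/2
  a_3 = (2 - 7)(21/2) / 3^2 = (-105/2)/9 = -35/6
  a_4 = (3 - 7)(-35/6) / 4^2 = (70/3)/16 = 35/24
  a_5 = (4 - 7)(35/24) / 5^2 = (-35/8)/25 = -7/40
  a_6 = (5 - 7)(-7/40) / 6^2 = (7/20)/36 = 7/720
  a_7 = (6 - 7)(7/720) / 7^2 = (-7/720)/49 = -1/5040
Hence L_7(x) = -x^7/5040 + 7 x^6/720 - 7 x^5/40 + 35 x^4/24 - 35 x^3/6 + 21 x^2/2 - 7 x + 1.

L_7(x); series = -x^7/5040 + 7 x^6/720 - 7 x^5/40 + 35 x^4/24 - 35 x^3/6 + 21 x^2/2 - 7 x + 1


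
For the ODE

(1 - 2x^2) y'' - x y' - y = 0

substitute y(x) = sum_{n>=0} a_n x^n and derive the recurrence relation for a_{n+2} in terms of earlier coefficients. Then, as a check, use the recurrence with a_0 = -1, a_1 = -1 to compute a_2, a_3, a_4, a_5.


Substitute y = sum_n a_n x^n.
(1 - 2 x^2) y'' contributes (n+2)(n+1) a_{n+2} - 2 n(n-1) a_n at x^n.
-x y'(x) contributes -n a_n at x^n.
-y(x) contributes -1 a_n at x^n.
Matching x^n: (n+2)(n+1) a_{n+2} + (-2 n(n-1) - n - 1) a_n = 0.
Thus a_{n+2} = (2 n(n-1) + n + 1) / ((n+1)(n+2)) * a_n.

Check with a_0 = -1, a_1 = -1 (apply the recurrence for n = 0, 1, 2, 3): a_0 = -1, a_1 = -1, a_2 = -1/2, a_3 = -1/3, a_4 = -7/24, a_5 = -4/15.

a_(n+2) = (2 n(n-1) + n + 1) / ((n+1)(n+2)) * a_n; check: a_0 = -1, a_1 = -1, a_2 = -1/2, a_3 = -1/3, a_4 = -7/24, a_5 = -4/15


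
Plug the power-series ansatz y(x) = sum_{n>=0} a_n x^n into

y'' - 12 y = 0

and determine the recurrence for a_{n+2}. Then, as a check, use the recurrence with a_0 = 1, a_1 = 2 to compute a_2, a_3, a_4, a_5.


Substitute y = sum_n a_n x^n into y'' + (const) y = 0.
y''(x) = sum_{n>=0} (n+2)(n+1) a_{n+2} x^n.
The ODE becomes sum_n [(n+2)(n+1) a_{n+2} - 12 a_n] x^n = 0.
Setting each coefficient to zero gives the recurrence:
  (n+2)(n+1) a_{n+2} - 12 a_n = 0,
  a_{n+2} = 12 / ((n+1)(n+2)) a_n.

Check with a_0 = 1, a_1 = 2 (apply the recurrence for n = 0, 1, 2, 3): a_0 = 1, a_1 = 2, a_2 = 6, a_3 = 4, a_4 = 6, a_5 = 12/5.

a_{n+2} = 12/((n+1)(n+2)) * a_n; check: a_0 = 1, a_1 = 2, a_2 = 6, a_3 = 4, a_4 = 6, a_5 = 12/5


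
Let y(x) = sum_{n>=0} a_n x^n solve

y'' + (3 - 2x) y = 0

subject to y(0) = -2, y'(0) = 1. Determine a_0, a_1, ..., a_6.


Ansatz: y(x) = sum_{n>=0} a_n x^n, so y'(x) = sum_{n>=1} n a_n x^(n-1) and y''(x) = sum_{n>=2} n(n-1) a_n x^(n-2).
Substitute into P(x) y'' + Q(x) y' + R(x) y = 0 with P(x) = 1, Q(x) = 0, R(x) = 3 - 2x, and match powers of x.
Initial conditions: a_0 = -2, a_1 = 1.
Setting the coefficient of each power of x to zero and solving order by order (substituting the coefficients already found):
  x^0: 2 a_2 + 3 a_0 = 0  ->  2 a_2 = -3 a_0 = 6  ->  a_2 = 3
  x^1: 6 a_3 + 3 a_1 - 2 a_0 = 0  ->  6 a_3 = -3 a_1 + 2 a_0 = -7  ->  a_3 = -7/6
  x^2: 12 a_4 + 3 a_2 - 2 a_1 = 0  ->  12 a_4 = -3 a_2 + 2 a_1 = -7  ->  a_4 = -7/12
  x^3: 20 a_5 + 3 a_3 - 2 a_2 = 0  ->  20 a_5 = -3 a_3 + 2 a_2 = 19/2  ->  a_5 = 19/40
  x^4: 30 a_6 + 3 a_4 - 2 a_3 = 0  ->  30 a_6 = -3 a_4 + 2 a_3 = -7/12  ->  a_6 = -7/360
Truncated series: y(x) = -2 + x + 3 x^2 - (7/6) x^3 - (7/12) x^4 + (19/40) x^5 - (7/360) x^6 + O(x^7).

a_0 = -2; a_1 = 1; a_2 = 3; a_3 = -7/6; a_4 = -7/12; a_5 = 19/40; a_6 = -7/360


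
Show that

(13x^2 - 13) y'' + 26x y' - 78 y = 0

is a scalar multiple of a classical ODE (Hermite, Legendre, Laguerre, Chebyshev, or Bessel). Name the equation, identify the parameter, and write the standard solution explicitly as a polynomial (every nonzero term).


All three coefficients share the factor -13; dividing through by -13 gives  (1 - x^2) y'' - 2x y' + 6 y = 0.
This matches the Legendre equation (1 - x^2) y'' - 2x y' + n(n+1) y = 0 (note the -2x y' term) with n(n+1) = 6, so n = 2; the polynomial solution is P_2(x).
With y = sum_k a_k x^k, matching x^k gives (k+2)(k+1) a_{k+2} = [k(k+1) - n(n+1)] a_k = (k - 2)(k + 3) a_k. The right side vanishes at k = 2, so the series with the parity of 2 terminates at degree 2.
Standard normalization (P_n(1) = 1): leading coefficient (2n)!/(2^n (n!)^2) = 24/(4*4) = 3/2, so a_2 = 3/2. Work downward with a_k = (k+1)(k+2) a_{k+2} / ((k - 2)(k + 3)):
  a_0 = (1)(2)(3/2) / ((0 - 2)(0 + 3)) = 3/(-6) = -1/2
Hence P_2(x) = 3 x^2/2 - 1/2.

P_2(x); series = 3 x^2/2 - 1/2


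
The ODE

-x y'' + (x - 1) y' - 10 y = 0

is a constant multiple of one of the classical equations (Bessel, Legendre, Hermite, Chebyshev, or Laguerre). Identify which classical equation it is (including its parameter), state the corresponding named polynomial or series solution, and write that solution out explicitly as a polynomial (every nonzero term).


All three coefficients share the factor -1; dividing through by -1 gives  x y'' + (1 - x) y' + 10 y = 0.
This matches the Laguerre equation x y'' + (1 - x) y' + n y = 0 with n = 10; the polynomial solution is L_10(x).
With y = sum_k a_k x^k, matching x^k gives (k+1)k a_{k+1} + (k+1) a_{k+1} - k a_k + n a_k = 0, i.e. (k+1)^2 a_{k+1} = (k - n) a_k = (k - 10) a_k. The right side vanishes at k = 10, so the series terminates at degree 10.
Standard normalization L_n(0) = 1 gives a_0 = 1. Work upward with a_{k+1} = (k - 10) a_k / (k+1)^2:
  a_1 = (0 - 10)(1) / 1^2 = -10/1 = -10
  a_2 = (1 - 10)(-10) / 2^2 = 90/4 = 45/2
  a_3 = (2 - 10)(45/2) / 3^2 = -180/9 = -20
  a_4 = (3 - 10)(-20) / 4^2 = 140/16 = 35/4
  a_5 = (4 - 10)(35/4) / 5^2 = (-105/2)/25 = -21/10
  a_6 = (5 - 10)(-21/10) / 6^2 = (21/2)/36 = 7/24
  a_7 = (6 - 10)(7/24) / 7^2 = (-7/6)/49 = -1/42
  a_8 = (7 - 10)(-1/42) / 8^2 = (1/14)/64 = 1/896
  a_9 = (8 - 10)(1/896) / 9^2 = (-1/448)/81 = -1/36288
  a_10 = (9 - 10)(-1/36288) / 10^2 = (1/36288)/100 = 1/3628800
Hence L_10(x) = x^10/3628800 - x^9/36288 + x^8/896 - x^7/42 + 7 x^6/24 - 21 x^5/10 + 35 x^4/4 - 20 x^3 + 45 x^2/2 - 10 x + 1.

L_10(x); series = x^10/3628800 - x^9/36288 + x^8/896 - x^7/42 + 7 x^6/24 - 21 x^5/10 + 35 x^4/4 - 20 x^3 + 45 x^2/2 - 10 x + 1


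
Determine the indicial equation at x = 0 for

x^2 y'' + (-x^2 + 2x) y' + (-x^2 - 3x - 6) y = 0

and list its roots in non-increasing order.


Divide by x^2 to reach normal form y'' + P_1(x) y' + P_2(x) y = 0 with P_1(x) = -1 + 2/x and P_2(x) = -1 - 3/x - 6/x^2.
x = 0 is a singular point because the y'-coefficient -1 + 2/x has a pole at x = 0 and the y-coefficient -1 - 3/x - 6/x^2 has a pole at x = 0.
It is a regular singular point because x P_1(x) = p(x) = 2 - x and x^2 P_2(x) = q(x) = -x^2 - 3x - 6 are polynomials, hence analytic at x = 0.
p(0) = 2,  q(0) = -6.
Indicial equation: r(r-1) + p(0) r + q(0) = 0, i.e. r^2 + (p(0) - 1) r + q(0) = 0, i.e. r^2 + 1 r - 6 = 0.
Discriminant: (1)^2 - 4(-6) = 25, so r = (-1 ± 5)/2.
Solving: r_1 = 2, r_2 = -3.

indicial: r^2 + 1 r - 6 = 0; roots r_1 = 2, r_2 = -3


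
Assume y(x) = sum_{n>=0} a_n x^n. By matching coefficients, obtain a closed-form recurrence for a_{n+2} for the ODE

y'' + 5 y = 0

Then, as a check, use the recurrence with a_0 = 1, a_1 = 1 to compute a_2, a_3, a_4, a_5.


Substitute y = sum_n a_n x^n into y'' + (const) y = 0.
y''(x) = sum_{n>=0} (n+2)(n+1) a_{n+2} x^n.
The ODE becomes sum_n [(n+2)(n+1) a_{n+2} + 5 a_n] x^n = 0.
Setting each coefficient to zero gives the recurrence:
  (n+2)(n+1) a_{n+2} + 5 a_n = 0,
  a_{n+2} = -5 / ((n+1)(n+2)) a_n.

Check with a_0 = 1, a_1 = 1 (apply the recurrence for n = 0, 1, 2, 3): a_0 = 1, a_1 = 1, a_2 = -5/2, a_3 = -5/6, a_4 = 25/24, a_5 = 5/24.

a_{n+2} = -5/((n+1)(n+2)) * a_n; check: a_0 = 1, a_1 = 1, a_2 = -5/2, a_3 = -5/6, a_4 = 25/24, a_5 = 5/24


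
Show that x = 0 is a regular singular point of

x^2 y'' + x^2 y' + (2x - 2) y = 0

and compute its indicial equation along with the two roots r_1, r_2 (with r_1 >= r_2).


Divide by x^2 to reach normal form y'' + P_1(x) y' + P_2(x) y = 0 with P_1(x) = 1 and P_2(x) = 2/x - 2/x^2.
x = 0 is a singular point because the y-coefficient 2/x - 2/x^2 has a pole at x = 0.
It is a regular singular point because x P_1(x) = p(x) = x and x^2 P_2(x) = q(x) = 2x - 2 are polynomials, hence analytic at x = 0.
p(0) = 0,  q(0) = -2.
Indicial equation: r(r-1) + p(0) r + q(0) = 0, i.e. r^2 + (p(0) - 1) r + q(0) = 0, i.e. r^2 - 1 r - 2 = 0.
Discriminant: (-1)^2 - 4(-2) = 9, so r = (1 ± 3)/2.
Solving: r_1 = 2, r_2 = -1.

indicial: r^2 - 1 r - 2 = 0; roots r_1 = 2, r_2 = -1


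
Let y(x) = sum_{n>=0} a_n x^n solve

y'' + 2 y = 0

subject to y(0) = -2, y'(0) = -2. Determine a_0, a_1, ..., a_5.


Ansatz: y(x) = sum_{n>=0} a_n x^n, so y'(x) = sum_{n>=1} n a_n x^(n-1) and y''(x) = sum_{n>=2} n(n-1) a_n x^(n-2).
Substitute into P(x) y'' + Q(x) y' + R(x) y = 0 with P(x) = 1, Q(x) = 0, R(x) = 2, and match powers of x.
Initial conditions: a_0 = -2, a_1 = -2.
Setting the coefficient of each power of x to zero and solving order by order (substituting the coefficients already found):
  x^0: 2 a_2 + 2 a_0 = 0  ->  2 a_2 = -2 a_0 = 4  ->  a_2 = 2
  x^1: 6 a_3 + 2 a_1 = 0  ->  6 a_3 = -2 a_1 = 4  ->  a_3 = 2/3
  x^2: 12 a_4 + 2 a_2 = 0  ->  12 a_4 = -2 a_2 = -4  ->  a_4 = -1/3
  x^3: 20 a_5 + 2 a_3 = 0  ->  20 a_5 = -2 a_3 = -4/3  ->  a_5 = -1/15
Truncated series: y(x) = -2 - 2 x + 2 x^2 + (2/3) x^3 - (1/3) x^4 - (1/15) x^5 + O(x^6).

a_0 = -2; a_1 = -2; a_2 = 2; a_3 = 2/3; a_4 = -1/3; a_5 = -1/15


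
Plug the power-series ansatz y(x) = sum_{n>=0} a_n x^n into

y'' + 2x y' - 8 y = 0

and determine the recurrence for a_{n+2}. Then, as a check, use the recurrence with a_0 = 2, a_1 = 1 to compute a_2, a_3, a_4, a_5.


Substitute y = sum_n a_n x^n.
y''(x) has coefficient (n+2)(n+1) a_{n+2} at x^n;
2 x y'(x) has coefficient 2 n a_n at x^n (shift);
-8 y(x) has coefficient -8 a_n at x^n.
Matching x^n: (n+2)(n+1) a_{n+2} + (2n - 8) a_n = 0.
Thus a_{n+2} = (-2n + 8) / ((n+1)(n+2)) * a_n.

Check with a_0 = 2, a_1 = 1 (apply the recurrence for n = 0, 1, 2, 3): a_0 = 2, a_1 = 1, a_2 = 8, a_3 = 1, a_4 = 8/3, a_5 = 1/10.

a_(n+2) = (-2n + 8) / ((n+1)(n+2)) * a_n; check: a_0 = 2, a_1 = 1, a_2 = 8, a_3 = 1, a_4 = 8/3, a_5 = 1/10


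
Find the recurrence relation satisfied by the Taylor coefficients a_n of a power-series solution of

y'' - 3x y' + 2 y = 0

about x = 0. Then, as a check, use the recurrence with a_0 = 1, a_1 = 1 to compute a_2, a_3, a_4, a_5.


Substitute y = sum_n a_n x^n.
y''(x) has coefficient (n+2)(n+1) a_{n+2} at x^n;
-3 x y'(x) has coefficient -3 n a_n at x^n (shift);
2 y(x) has coefficient 2 a_n at x^n.
Matching x^n: (n+2)(n+1) a_{n+2} + (-3n + 2) a_n = 0.
Thus a_{n+2} = (3n - 2) / ((n+1)(n+2)) * a_n.

Check with a_0 = 1, a_1 = 1 (apply the recurrence for n = 0, 1, 2, 3): a_0 = 1, a_1 = 1, a_2 = -1, a_3 = 1/6, a_4 = -1/3, a_5 = 7/120.

a_(n+2) = (3n - 2) / ((n+1)(n+2)) * a_n; check: a_0 = 1, a_1 = 1, a_2 = -1, a_3 = 1/6, a_4 = -1/3, a_5 = 7/120


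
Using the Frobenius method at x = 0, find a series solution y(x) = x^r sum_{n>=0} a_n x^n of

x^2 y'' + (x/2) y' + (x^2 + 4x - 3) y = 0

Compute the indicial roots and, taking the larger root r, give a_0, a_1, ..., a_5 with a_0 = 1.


Write in Frobenius form y'' + (p(x)/x) y' + (q(x)/x^2) y = 0:
  p(x) = 1/2,  q(x) = x^2 + 4x - 3.
Indicial equation: r(r-1) + (1/2) r + (-3) = 0 -> roots r_1 = 2, r_2 = -3/2.
Take r = r_1 = 2. Let y(x) = x^r sum_{n>=0} a_n x^n with a_0 = 1.
Substitute y = x^r sum a_n x^n and match x^{r+n}. The recurrence is
  D(n) a_n + 4 a_{n-1} + 1 a_{n-2} = 0,  where D(n) = (r+n)(r+n-1) + (1/2)(r+n) + (-3).
  a_n = [-4 a_{n-1} - 1 a_{n-2}] / D(n).
Since the indicial polynomial factors as (r - r_1)(r - r_2), D(n) = (r_1 + n - r_1)(r_1 + n - r_2) = n(n + 7/2).
Evaluating step by step (a_0 = 1):
  n = 1: D(1) = 1(1 + 7/2) = 9/2; numerator = -4(1) = -4; a_1 = (-4)/(9/2) = -8/9
  n = 2: D(2) = 2(2 + 7/2) = 11; numerator = -4(-8/9) - 1(1) = 23/9; a_2 = (23/9)/(11) = 23/99
  n = 3: D(3) = 3(3 + 7/2) = 39/2; numerator = -4(23/99) - 1(-8/9) = -4/99; a_3 = (-4/99)/(39/2) = -8/3861
  n = 4: D(4) = 4(4 + 7/2) = 30; numerator = -4(-8/3861) - 1(23/99) = -865/3861; a_4 = (-865/3861)/(30) = -173/23166
  n = 5: D(5) = 5(5 + 7/2) = 85/2; numerator = -4(-173/23166) - 1(-8/3861) = 370/11583; a_5 = (370/11583)/(85/2) = 148/196911

r = 2; a_0 = 1; a_1 = -8/9; a_2 = 23/99; a_3 = -8/3861; a_4 = -173/23166; a_5 = 148/196911


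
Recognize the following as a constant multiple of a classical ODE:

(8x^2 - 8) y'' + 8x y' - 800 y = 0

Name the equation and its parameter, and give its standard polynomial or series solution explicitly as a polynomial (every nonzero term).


All three coefficients share the factor -8; dividing through by -8 gives  (1 - x^2) y'' - x y' + 100 y = 0.
This matches the Chebyshev equation (1 - x^2) y'' - x y' + n^2 y = 0 (note the -x y' term, not -2x y') with n^2 = 100, so n = 10; the polynomial solution is T_10(x).
With y = sum_k a_k x^k, matching x^k gives (k+2)(k+1) a_{k+2} = (k^2 - n^2) a_k = (k - 10)(k + 10) a_k. The right side vanishes at k = 10, so the series with the parity of 10 terminates at degree 10.
Standard normalization: leading coefficient of T_n is 2^(n-1), so a_10 = 2^9 = 512. Work downward with a_k = (k+1)(k+2) a_{k+2} / ((k - 10)(k + 10)):
  a_8 = (9)(10)(512) / ((8 - 10)(8 + 10)) = 46080/(-36) = -1280
  a_6 = (7)(8)(-1280) / ((6 - 10)(6 + 10)) = -71680/(-64) = 1120
  a_4 = (5)(6)(1120) / ((4 - 10)(4 + 10)) = 33600/(-84) = -400
  a_2 = (3)(4)(-400) / ((2 - 10)(2 + 10)) = -4800/(-96) = 50
  a_0 = (1)(2)(50) / ((0 - 10)(0 + 10)) = 100/(-100) = -1
Hence T_10(x) = 512 x^10 - 1280 x^8 + 1120 x^6 - 400 x^4 + 50 x^2 - 1.

T_10(x); series = 512 x^10 - 1280 x^8 + 1120 x^6 - 400 x^4 + 50 x^2 - 1


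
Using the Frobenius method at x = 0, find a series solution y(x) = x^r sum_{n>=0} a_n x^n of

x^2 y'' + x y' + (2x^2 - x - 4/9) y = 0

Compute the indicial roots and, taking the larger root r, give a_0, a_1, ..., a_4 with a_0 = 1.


Write in Frobenius form y'' + (p(x)/x) y' + (q(x)/x^2) y = 0:
  p(x) = 1,  q(x) = 2x^2 - x - 4/9.
Indicial equation: r(r-1) + (1) r + (-4/9) = 0 -> roots r_1 = 2/3, r_2 = -2/3.
Take r = r_1 = 2/3. Let y(x) = x^r sum_{n>=0} a_n x^n with a_0 = 1.
Substitute y = x^r sum a_n x^n and match x^{r+n}. The recurrence is
  D(n) a_n - 1 a_{n-1} + 2 a_{n-2} = 0,  where D(n) = (r+n)(r+n-1) + (1)(r+n) + (-4/9).
  a_n = [1 a_{n-1} - 2 a_{n-2}] / D(n).
Since the indicial polynomial factors as (r - r_1)(r - r_2), D(n) = (r_1 + n - r_1)(r_1 + n - r_2) = n(n + 4/3).
Evaluating step by step (a_0 = 1):
  n = 1: D(1) = 1(1 + 4/3) = 7/3; numerator = 1(1) = 1; a_1 = (1)/(7/3) = 3/7
  n = 2: D(2) = 2(2 + 4/3) = 20/3; numerator = 1(3/7) - 2(1) = -11/7; a_2 = (-11/7)/(20/3) = -33/140
  n = 3: D(3) = 3(3 + 4/3) = 13; numerator = 1(-33/140) - 2(3/7) = -153/140; a_3 = (-153/140)/(13) = -153/1820
  n = 4: D(4) = 4(4 + 4/3) = 64/3; numerator = 1(-153/1820) - 2(-33/140) = 141/364; a_4 = (141/364)/(64/3) = 423/23296

r = 2/3; a_0 = 1; a_1 = 3/7; a_2 = -33/140; a_3 = -153/1820; a_4 = 423/23296


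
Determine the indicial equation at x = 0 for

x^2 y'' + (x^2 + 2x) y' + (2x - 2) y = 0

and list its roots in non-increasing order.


Divide by x^2 to reach normal form y'' + P_1(x) y' + P_2(x) y = 0 with P_1(x) = 1 + 2/x and P_2(x) = 2/x - 2/x^2.
x = 0 is a singular point because the y'-coefficient 1 + 2/x has a pole at x = 0 and the y-coefficient 2/x - 2/x^2 has a pole at x = 0.
It is a regular singular point because x P_1(x) = p(x) = x + 2 and x^2 P_2(x) = q(x) = 2x - 2 are polynomials, hence analytic at x = 0.
p(0) = 2,  q(0) = -2.
Indicial equation: r(r-1) + p(0) r + q(0) = 0, i.e. r^2 + (p(0) - 1) r + q(0) = 0, i.e. r^2 + 1 r - 2 = 0.
Discriminant: (1)^2 - 4(-2) = 9, so r = (-1 ± 3)/2.
Solving: r_1 = 1, r_2 = -2.

indicial: r^2 + 1 r - 2 = 0; roots r_1 = 1, r_2 = -2


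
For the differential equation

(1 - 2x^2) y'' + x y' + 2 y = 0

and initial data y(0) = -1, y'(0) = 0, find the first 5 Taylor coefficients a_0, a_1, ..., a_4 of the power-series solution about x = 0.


Ansatz: y(x) = sum_{n>=0} a_n x^n, so y'(x) = sum_{n>=1} n a_n x^(n-1) and y''(x) = sum_{n>=2} n(n-1) a_n x^(n-2).
Substitute into P(x) y'' + Q(x) y' + R(x) y = 0 with P(x) = 1 - 2x^2, Q(x) = x, R(x) = 2, and match powers of x.
Initial conditions: a_0 = -1, a_1 = 0.
Setting the coefficient of each power of x to zero and solving order by order (substituting the coefficients already found):
  x^0: 2 a_2 + 2 a_0 = 0  ->  2 a_2 = -2 a_0 = 2  ->  a_2 = 1
  x^1: 6 a_3 + 3 a_1 = 0  ->  6 a_3 = -3 a_1 = 0  ->  a_3 = 0
  x^2: 12 a_4 = 0  ->  a_4 = 0
Truncated series: y(x) = -1 + x^2 + O(x^5).

a_0 = -1; a_1 = 0; a_2 = 1; a_3 = 0; a_4 = 0


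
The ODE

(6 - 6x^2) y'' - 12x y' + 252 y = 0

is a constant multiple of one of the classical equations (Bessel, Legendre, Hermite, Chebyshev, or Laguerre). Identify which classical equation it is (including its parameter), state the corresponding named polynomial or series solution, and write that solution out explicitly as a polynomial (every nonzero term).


All three coefficients share the factor 6; dividing through by 6 gives  (1 - x^2) y'' - 2x y' + 42 y = 0.
This matches the Legendre equation (1 - x^2) y'' - 2x y' + n(n+1) y = 0 (note the -2x y' term) with n(n+1) = 42, so n = 6; the polynomial solution is P_6(x).
With y = sum_k a_k x^k, matching x^k gives (k+2)(k+1) a_{k+2} = [k(k+1) - n(n+1)] a_k = (k - 6)(k + 7) a_k. The right side vanishes at k = 6, so the series with the parity of 6 terminates at degree 6.
Standard normalization (P_n(1) = 1): leading coefficient (2n)!/(2^n (n!)^2) = 479001600/(64*518400) = 231/16, so a_6 = 231/16. Work downward with a_k = (k+1)(k+2) a_{k+2} / ((k - 6)(k + 7)):
  a_4 = (5)(6)(231/16) / ((4 - 6)(4 + 7)) = (3465/8)/(-22) = -315/16
  a_2 = (3)(4)(-315/16) / ((2 - 6)(2 + 7)) = (-945/4)/(-36) = 105/16
  a_0 = (1)(2)(105/16) / ((0 - 6)(0 + 7)) = (105/8)/(-42) = -5/16
Hence P_6(x) = 231 x^6/16 - 315 x^4/16 + 105 x^2/16 - 5/16.

P_6(x); series = 231 x^6/16 - 315 x^4/16 + 105 x^2/16 - 5/16


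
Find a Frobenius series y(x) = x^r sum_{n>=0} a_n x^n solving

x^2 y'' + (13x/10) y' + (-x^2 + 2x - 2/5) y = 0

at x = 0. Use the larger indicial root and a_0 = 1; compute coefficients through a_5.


Write in Frobenius form y'' + (p(x)/x) y' + (q(x)/x^2) y = 0:
  p(x) = 13/10,  q(x) = -x^2 + 2x - 2/5.
Indicial equation: r(r-1) + (13/10) r + (-2/5) = 0 -> roots r_1 = 1/2, r_2 = -4/5.
Take r = r_1 = 1/2. Let y(x) = x^r sum_{n>=0} a_n x^n with a_0 = 1.
Substitute y = x^r sum a_n x^n and match x^{r+n}. The recurrence is
  D(n) a_n + 2 a_{n-1} - 1 a_{n-2} = 0,  where D(n) = (r+n)(r+n-1) + (13/10)(r+n) + (-2/5).
  a_n = [-2 a_{n-1} + 1 a_{n-2}] / D(n).
Since the indicial polynomial factors as (r - r_1)(r - r_2), D(n) = (r_1 + n - r_1)(r_1 + n - r_2) = n(n + 13/10).
Evaluating step by step (a_0 = 1):
  n = 1: D(1) = 1(1 + 13/10) = 23/10; numerator = -2(1) = -2; a_1 = (-2)/(23/10) = -20/23
  n = 2: D(2) = 2(2 + 13/10) = 33/5; numerator = -2(-20/23) + 1(1) = 63/23; a_2 = (63/23)/(33/5) = 105/253
  n = 3: D(3) = 3(3 + 13/10) = 129/10; numerator = -2(105/253) + 1(-20/23) = -430/253; a_3 = (-430/253)/(129/10) = -100/759
  n = 4: D(4) = 4(4 + 13/10) = 106/5; numerator = -2(-100/759) + 1(105/253) = 515/759; a_4 = (515/759)/(106/5) = 2575/80454
  n = 5: D(5) = 5(5 + 13/10) = 63/2; numerator = -2(2575/80454) + 1(-100/759) = -2625/13409; a_5 = (-2625/13409)/(63/2) = -250/40227

r = 1/2; a_0 = 1; a_1 = -20/23; a_2 = 105/253; a_3 = -100/759; a_4 = 2575/80454; a_5 = -250/40227


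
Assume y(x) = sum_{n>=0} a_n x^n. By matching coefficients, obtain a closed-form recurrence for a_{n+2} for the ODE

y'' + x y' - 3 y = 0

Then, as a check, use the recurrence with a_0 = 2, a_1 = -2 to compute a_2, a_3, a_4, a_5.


Substitute y = sum_n a_n x^n.
y''(x) has coefficient (n+2)(n+1) a_{n+2} at x^n;
x y'(x) has coefficient n a_n at x^n (shift);
-3 y(x) has coefficient -3 a_n at x^n.
Matching x^n: (n+2)(n+1) a_{n+2} + (n - 3) a_n = 0.
Thus a_{n+2} = (-n + 3) / ((n+1)(n+2)) * a_n.

Check with a_0 = 2, a_1 = -2 (apply the recurrence for n = 0, 1, 2, 3): a_0 = 2, a_1 = -2, a_2 = 3, a_3 = -2/3, a_4 = 1/4, a_5 = 0.

a_(n+2) = (-n + 3) / ((n+1)(n+2)) * a_n; check: a_0 = 2, a_1 = -2, a_2 = 3, a_3 = -2/3, a_4 = 1/4, a_5 = 0


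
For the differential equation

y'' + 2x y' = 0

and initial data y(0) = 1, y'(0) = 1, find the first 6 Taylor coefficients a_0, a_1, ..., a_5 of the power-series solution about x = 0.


Ansatz: y(x) = sum_{n>=0} a_n x^n, so y'(x) = sum_{n>=1} n a_n x^(n-1) and y''(x) = sum_{n>=2} n(n-1) a_n x^(n-2).
Substitute into P(x) y'' + Q(x) y' + R(x) y = 0 with P(x) = 1, Q(x) = 2x, R(x) = 0, and match powers of x.
Initial conditions: a_0 = 1, a_1 = 1.
Setting the coefficient of each power of x to zero and solving order by order (substituting the coefficients already found):
  x^0: 2 a_2 = 0  ->  a_2 = 0
  x^1: 6 a_3 + 2 a_1 = 0  ->  6 a_3 = -2 a_1 = -2  ->  a_3 = -1/3
  x^2: 12 a_4 + 4 a_2 = 0  ->  12 a_4 = -4 a_2 = 0  ->  a_4 = 0
  x^3: 20 a_5 + 6 a_3 = 0  ->  20 a_5 = -6 a_3 = 2  ->  a_5 = 1/10
Truncated series: y(x) = 1 + x - (1/3) x^3 + (1/10) x^5 + O(x^6).

a_0 = 1; a_1 = 1; a_2 = 0; a_3 = -1/3; a_4 = 0; a_5 = 1/10


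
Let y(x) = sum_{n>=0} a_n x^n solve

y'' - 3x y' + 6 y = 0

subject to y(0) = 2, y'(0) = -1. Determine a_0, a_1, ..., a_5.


Ansatz: y(x) = sum_{n>=0} a_n x^n, so y'(x) = sum_{n>=1} n a_n x^(n-1) and y''(x) = sum_{n>=2} n(n-1) a_n x^(n-2).
Substitute into P(x) y'' + Q(x) y' + R(x) y = 0 with P(x) = 1, Q(x) = -3x, R(x) = 6, and match powers of x.
Initial conditions: a_0 = 2, a_1 = -1.
Setting the coefficient of each power of x to zero and solving order by order (substituting the coefficients already found):
  x^0: 2 a_2 + 6 a_0 = 0  ->  2 a_2 = -6 a_0 = -12  ->  a_2 = -6
  x^1: 6 a_3 + 3 a_1 = 0  ->  6 a_3 = -3 a_1 = 3  ->  a_3 = 1/2
  x^2: 12 a_4 = 0  ->  a_4 = 0
  x^3: 20 a_5 - 3 a_3 = 0  ->  20 a_5 = 3 a_3 = 3/2  ->  a_5 = 3/40
Truncated series: y(x) = 2 - x - 6 x^2 + (1/2) x^3 + (3/40) x^5 + O(x^6).

a_0 = 2; a_1 = -1; a_2 = -6; a_3 = 1/2; a_4 = 0; a_5 = 3/40


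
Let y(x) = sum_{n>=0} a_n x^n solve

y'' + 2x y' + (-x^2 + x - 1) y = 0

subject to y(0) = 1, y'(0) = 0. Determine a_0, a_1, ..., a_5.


Ansatz: y(x) = sum_{n>=0} a_n x^n, so y'(x) = sum_{n>=1} n a_n x^(n-1) and y''(x) = sum_{n>=2} n(n-1) a_n x^(n-2).
Substitute into P(x) y'' + Q(x) y' + R(x) y = 0 with P(x) = 1, Q(x) = 2x, R(x) = -x^2 + x - 1, and match powers of x.
Initial conditions: a_0 = 1, a_1 = 0.
Setting the coefficient of each power of x to zero and solving order by order (substituting the coefficients already found):
  x^0: 2 a_2 - a_0 = 0  ->  2 a_2 = a_0 = 1  ->  a_2 = 1/2
  x^1: 6 a_3 + a_1 + a_0 = 0  ->  6 a_3 = -a_1 - a_0 = -1  ->  a_3 = -1/6
  x^2: 12 a_4 + 3 a_2 + a_1 - a_0 = 0  ->  12 a_4 = -3 a_2 - a_1 + a_0 = -1/2  ->  a_4 = -1/24
  x^3: 20 a_5 + 5 a_3 + a_2 - a_1 = 0  ->  20 a_5 = -5 a_3 - a_2 + a_1 = 1/3  ->  a_5 = 1/60
Truncated series: y(x) = 1 + (1/2) x^2 - (1/6) x^3 - (1/24) x^4 + (1/60) x^5 + O(x^6).

a_0 = 1; a_1 = 0; a_2 = 1/2; a_3 = -1/6; a_4 = -1/24; a_5 = 1/60


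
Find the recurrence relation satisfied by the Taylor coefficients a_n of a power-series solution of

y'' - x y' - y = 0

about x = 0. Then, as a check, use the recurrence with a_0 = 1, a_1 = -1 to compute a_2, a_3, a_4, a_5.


Substitute y = sum_n a_n x^n.
y''(x) has coefficient (n+2)(n+1) a_{n+2} at x^n;
-x y'(x) has coefficient -n a_n at x^n (shift);
-y(x) has coefficient -1 a_n at x^n.
Matching x^n: (n+2)(n+1) a_{n+2} + (-n - 1) a_n = 0.
Thus a_{n+2} = (n + 1) / ((n+1)(n+2)) * a_n.

Check with a_0 = 1, a_1 = -1 (apply the recurrence for n = 0, 1, 2, 3): a_0 = 1, a_1 = -1, a_2 = 1/2, a_3 = -1/3, a_4 = 1/8, a_5 = -1/15.

a_(n+2) = (n + 1) / ((n+1)(n+2)) * a_n; check: a_0 = 1, a_1 = -1, a_2 = 1/2, a_3 = -1/3, a_4 = 1/8, a_5 = -1/15


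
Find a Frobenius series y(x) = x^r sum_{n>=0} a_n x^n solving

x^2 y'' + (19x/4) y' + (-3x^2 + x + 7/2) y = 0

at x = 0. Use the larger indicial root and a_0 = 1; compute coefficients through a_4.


Write in Frobenius form y'' + (p(x)/x) y' + (q(x)/x^2) y = 0:
  p(x) = 19/4,  q(x) = -3x^2 + x + 7/2.
Indicial equation: r(r-1) + (19/4) r + (7/2) = 0 -> roots r_1 = -7/4, r_2 = -2.
Take r = r_1 = -7/4. Let y(x) = x^r sum_{n>=0} a_n x^n with a_0 = 1.
Substitute y = x^r sum a_n x^n and match x^{r+n}. The recurrence is
  D(n) a_n + 1 a_{n-1} - 3 a_{n-2} = 0,  where D(n) = (r+n)(r+n-1) + (19/4)(r+n) + (7/2).
  a_n = [-1 a_{n-1} + 3 a_{n-2}] / D(n).
Since the indicial polynomial factors as (r - r_1)(r - r_2), D(n) = (r_1 + n - r_1)(r_1 + n - r_2) = n(n + 1/4).
Evaluating step by step (a_0 = 1):
  n = 1: D(1) = 1(1 + 1/4) = 5/4; numerator = -1(1) = -1; a_1 = (-1)/(5/4) = -4/5
  n = 2: D(2) = 2(2 + 1/4) = 9/2; numerator = -1(-4/5) + 3(1) = 19/5; a_2 = (19/5)/(9/2) = 38/45
  n = 3: D(3) = 3(3 + 1/4) = 39/4; numerator = -1(38/45) + 3(-4/5) = -146/45; a_3 = (-146/45)/(39/4) = -584/1755
  n = 4: D(4) = 4(4 + 1/4) = 17; numerator = -1(-584/1755) + 3(38/45) = 1006/351; a_4 = (1006/351)/(17) = 1006/5967

r = -7/4; a_0 = 1; a_1 = -4/5; a_2 = 38/45; a_3 = -584/1755; a_4 = 1006/5967


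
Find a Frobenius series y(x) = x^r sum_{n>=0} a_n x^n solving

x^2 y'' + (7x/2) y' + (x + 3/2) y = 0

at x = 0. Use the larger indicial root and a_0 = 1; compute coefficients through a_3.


Write in Frobenius form y'' + (p(x)/x) y' + (q(x)/x^2) y = 0:
  p(x) = 7/2,  q(x) = x + 3/2.
Indicial equation: r(r-1) + (7/2) r + (3/2) = 0 -> roots r_1 = -1, r_2 = -3/2.
Take r = r_1 = -1. Let y(x) = x^r sum_{n>=0} a_n x^n with a_0 = 1.
Substitute y = x^r sum a_n x^n and match x^{r+n}. The recurrence is
  D(n) a_n + 1 a_{n-1} = 0,  where D(n) = (r+n)(r+n-1) + (7/2)(r+n) + (3/2).
  a_n = -1 / D(n) * a_{n-1}.
Since the indicial polynomial factors as (r - r_1)(r - r_2), D(n) = (r_1 + n - r_1)(r_1 + n - r_2) = n(n + 1/2).
Evaluating step by step (a_0 = 1):
  n = 1: D(1) = 1(1 + 1/2) = 3/2; numerator = -1(1) = -1; a_1 = (-1)/(3/2) = -2/3
  n = 2: D(2) = 2(2 + 1/2) = 5; numerator = -1(-2/3) = 2/3; a_2 = (2/3)/(5) = 2/15
  n = 3: D(3) = 3(3 + 1/2) = 21/2; numerator = -1(2/15) = -2/15; a_3 = (-2/15)/(21/2) = -4/315

r = -1; a_0 = 1; a_1 = -2/3; a_2 = 2/15; a_3 = -4/315


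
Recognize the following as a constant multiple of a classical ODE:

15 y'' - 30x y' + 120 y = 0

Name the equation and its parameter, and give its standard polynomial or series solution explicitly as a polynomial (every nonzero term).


All three coefficients share the factor 15; dividing through by 15 gives  y'' - 2x y' + 8 y = 0.
This matches the Hermite equation y'' - 2x y' + 2n y = 0 with 2n = 8, so n = 4; the polynomial solution is H_4(x).
With y = sum_k a_k x^k, matching x^k gives (k+2)(k+1) a_{k+2} = 2(k - n) a_k = 2(k - 4) a_k. The right side vanishes at k = 4, so the series with the parity of 4 terminates at degree 4.
Standard normalization: leading coefficient of H_n is 2^n, so a_4 = 2^4 = 16. Work downward with a_k = (k+1)(k+2) a_{k+2} / (2(k - n)):
  a_2 = (3)(4)(16) / (2(2 - 4)) = 192/(-4) = -48
  a_0 = (1)(2)(-48) / (2(0 - 4)) = -96/(-8) = 12
Hence H_4(x) = 16 x^4 - 48 x^2 + 12.

H_4(x); series = 16 x^4 - 48 x^2 + 12


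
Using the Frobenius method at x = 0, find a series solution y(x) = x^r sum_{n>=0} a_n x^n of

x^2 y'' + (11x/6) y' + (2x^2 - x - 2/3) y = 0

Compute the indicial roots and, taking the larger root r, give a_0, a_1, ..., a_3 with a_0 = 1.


Write in Frobenius form y'' + (p(x)/x) y' + (q(x)/x^2) y = 0:
  p(x) = 11/6,  q(x) = 2x^2 - x - 2/3.
Indicial equation: r(r-1) + (11/6) r + (-2/3) = 0 -> roots r_1 = 1/2, r_2 = -4/3.
Take r = r_1 = 1/2. Let y(x) = x^r sum_{n>=0} a_n x^n with a_0 = 1.
Substitute y = x^r sum a_n x^n and match x^{r+n}. The recurrence is
  D(n) a_n - 1 a_{n-1} + 2 a_{n-2} = 0,  where D(n) = (r+n)(r+n-1) + (11/6)(r+n) + (-2/3).
  a_n = [1 a_{n-1} - 2 a_{n-2}] / D(n).
Since the indicial polynomial factors as (r - r_1)(r - r_2), D(n) = (r_1 + n - r_1)(r_1 + n - r_2) = n(n + 11/6).
Evaluating step by step (a_0 = 1):
  n = 1: D(1) = 1(1 + 11/6) = 17/6; numerator = 1(1) = 1; a_1 = (1)/(17/6) = 6/17
  n = 2: D(2) = 2(2 + 11/6) = 23/3; numerator = 1(6/17) - 2(1) = -28/17; a_2 = (-28/17)/(23/3) = -84/391
  n = 3: D(3) = 3(3 + 11/6) = 29/2; numerator = 1(-84/391) - 2(6/17) = -360/391; a_3 = (-360/391)/(29/2) = -720/11339

r = 1/2; a_0 = 1; a_1 = 6/17; a_2 = -84/391; a_3 = -720/11339


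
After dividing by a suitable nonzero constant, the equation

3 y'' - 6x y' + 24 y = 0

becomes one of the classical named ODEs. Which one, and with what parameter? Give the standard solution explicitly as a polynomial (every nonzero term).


All three coefficients share the factor 3; dividing through by 3 gives  y'' - 2x y' + 8 y = 0.
This matches the Hermite equation y'' - 2x y' + 2n y = 0 with 2n = 8, so n = 4; the polynomial solution is H_4(x).
With y = sum_k a_k x^k, matching x^k gives (k+2)(k+1) a_{k+2} = 2(k - n) a_k = 2(k - 4) a_k. The right side vanishes at k = 4, so the series with the parity of 4 terminates at degree 4.
Standard normalization: leading coefficient of H_n is 2^n, so a_4 = 2^4 = 16. Work downward with a_k = (k+1)(k+2) a_{k+2} / (2(k - n)):
  a_2 = (3)(4)(16) / (2(2 - 4)) = 192/(-4) = -48
  a_0 = (1)(2)(-48) / (2(0 - 4)) = -96/(-8) = 12
Hence H_4(x) = 16 x^4 - 48 x^2 + 12.

H_4(x); series = 16 x^4 - 48 x^2 + 12


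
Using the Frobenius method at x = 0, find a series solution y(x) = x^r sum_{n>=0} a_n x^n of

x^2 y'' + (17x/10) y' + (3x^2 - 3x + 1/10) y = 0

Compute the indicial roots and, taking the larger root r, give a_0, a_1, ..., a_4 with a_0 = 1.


Write in Frobenius form y'' + (p(x)/x) y' + (q(x)/x^2) y = 0:
  p(x) = 17/10,  q(x) = 3x^2 - 3x + 1/10.
Indicial equation: r(r-1) + (17/10) r + (1/10) = 0 -> roots r_1 = -1/5, r_2 = -1/2.
Take r = r_1 = -1/5. Let y(x) = x^r sum_{n>=0} a_n x^n with a_0 = 1.
Substitute y = x^r sum a_n x^n and match x^{r+n}. The recurrence is
  D(n) a_n - 3 a_{n-1} + 3 a_{n-2} = 0,  where D(n) = (r+n)(r+n-1) + (17/10)(r+n) + (1/10).
  a_n = [3 a_{n-1} - 3 a_{n-2}] / D(n).
Since the indicial polynomial factors as (r - r_1)(r - r_2), D(n) = (r_1 + n - r_1)(r_1 + n - r_2) = n(n + 3/10).
Evaluating step by step (a_0 = 1):
  n = 1: D(1) = 1(1 + 3/10) = 13/10; numerator = 3(1) = 3; a_1 = (3)/(13/10) = 30/13
  n = 2: D(2) = 2(2 + 3/10) = 23/5; numerator = 3(30/13) - 3(1) = 51/13; a_2 = (51/13)/(23/5) = 255/299
  n = 3: D(3) = 3(3 + 3/10) = 99/10; numerator = 3(255/299) - 3(30/13) = -1305/299; a_3 = (-1305/299)/(99/10) = -1450/3289
  n = 4: D(4) = 4(4 + 3/10) = 86/5; numerator = 3(-1450/3289) - 3(255/299) = -555/143; a_4 = (-555/143)/(86/5) = -2775/12298

r = -1/5; a_0 = 1; a_1 = 30/13; a_2 = 255/299; a_3 = -1450/3289; a_4 = -2775/12298


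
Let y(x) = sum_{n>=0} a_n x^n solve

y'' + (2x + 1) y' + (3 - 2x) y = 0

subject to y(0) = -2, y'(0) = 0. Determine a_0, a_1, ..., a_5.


Ansatz: y(x) = sum_{n>=0} a_n x^n, so y'(x) = sum_{n>=1} n a_n x^(n-1) and y''(x) = sum_{n>=2} n(n-1) a_n x^(n-2).
Substitute into P(x) y'' + Q(x) y' + R(x) y = 0 with P(x) = 1, Q(x) = 2x + 1, R(x) = 3 - 2x, and match powers of x.
Initial conditions: a_0 = -2, a_1 = 0.
Setting the coefficient of each power of x to zero and solving order by order (substituting the coefficients already found):
  x^0: 2 a_2 + a_1 + 3 a_0 = 0  ->  2 a_2 = -a_1 - 3 a_0 = 6  ->  a_2 = 3
  x^1: 6 a_3 + 2 a_2 + 5 a_1 - 2 a_0 = 0  ->  6 a_3 = -2 a_2 - 5 a_1 + 2 a_0 = -10  ->  a_3 = -5/3
  x^2: 12 a_4 + 3 a_3 + 7 a_2 - 2 a_1 = 0  ->  12 a_4 = -3 a_3 - 7 a_2 + 2 a_1 = -16  ->  a_4 = -4/3
  x^3: 20 a_5 + 4 a_4 + 9 a_3 - 2 a_2 = 0  ->  20 a_5 = -4 a_4 - 9 a_3 + 2 a_2 = 79/3  ->  a_5 = 79/60
Truncated series: y(x) = -2 + 3 x^2 - (5/3) x^3 - (4/3) x^4 + (79/60) x^5 + O(x^6).

a_0 = -2; a_1 = 0; a_2 = 3; a_3 = -5/3; a_4 = -4/3; a_5 = 79/60


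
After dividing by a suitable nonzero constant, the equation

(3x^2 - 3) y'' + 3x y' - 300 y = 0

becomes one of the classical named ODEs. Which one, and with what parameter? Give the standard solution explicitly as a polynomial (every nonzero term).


All three coefficients share the factor -3; dividing through by -3 gives  (1 - x^2) y'' - x y' + 100 y = 0.
This matches the Chebyshev equation (1 - x^2) y'' - x y' + n^2 y = 0 (note the -x y' term, not -2x y') with n^2 = 100, so n = 10; the polynomial solution is T_10(x).
With y = sum_k a_k x^k, matching x^k gives (k+2)(k+1) a_{k+2} = (k^2 - n^2) a_k = (k - 10)(k + 10) a_k. The right side vanishes at k = 10, so the series with the parity of 10 terminates at degree 10.
Standard normalization: leading coefficient of T_n is 2^(n-1), so a_10 = 2^9 = 512. Work downward with a_k = (k+1)(k+2) a_{k+2} / ((k - 10)(k + 10)):
  a_8 = (9)(10)(512) / ((8 - 10)(8 + 10)) = 46080/(-36) = -1280
  a_6 = (7)(8)(-1280) / ((6 - 10)(6 + 10)) = -71680/(-64) = 1120
  a_4 = (5)(6)(1120) / ((4 - 10)(4 + 10)) = 33600/(-84) = -400
  a_2 = (3)(4)(-400) / ((2 - 10)(2 + 10)) = -4800/(-96) = 50
  a_0 = (1)(2)(50) / ((0 - 10)(0 + 10)) = 100/(-100) = -1
Hence T_10(x) = 512 x^10 - 1280 x^8 + 1120 x^6 - 400 x^4 + 50 x^2 - 1.

T_10(x); series = 512 x^10 - 1280 x^8 + 1120 x^6 - 400 x^4 + 50 x^2 - 1
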